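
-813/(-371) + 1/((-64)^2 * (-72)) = 239763085/109412352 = 2.19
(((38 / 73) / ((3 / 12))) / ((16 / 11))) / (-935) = -19 / 12410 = -0.00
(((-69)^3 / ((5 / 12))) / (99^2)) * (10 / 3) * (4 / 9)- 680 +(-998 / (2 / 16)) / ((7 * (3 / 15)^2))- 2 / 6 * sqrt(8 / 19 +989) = -670369528 / 22869- sqrt(357181) / 57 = -29323.95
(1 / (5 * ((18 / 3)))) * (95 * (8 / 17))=76 / 51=1.49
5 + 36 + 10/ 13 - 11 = 400/ 13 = 30.77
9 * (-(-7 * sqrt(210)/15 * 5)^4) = -11764900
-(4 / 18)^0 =-1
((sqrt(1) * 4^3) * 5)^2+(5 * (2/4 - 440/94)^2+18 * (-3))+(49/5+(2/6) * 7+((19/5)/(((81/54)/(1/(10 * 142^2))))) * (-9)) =85559195770999/835167675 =102445.53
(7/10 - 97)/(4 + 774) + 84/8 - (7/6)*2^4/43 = 9978103/1003620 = 9.94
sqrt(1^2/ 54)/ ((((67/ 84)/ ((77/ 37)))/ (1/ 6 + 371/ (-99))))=-34741 * sqrt(6)/ 66933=-1.27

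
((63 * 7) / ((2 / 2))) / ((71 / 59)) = 26019 / 71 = 366.46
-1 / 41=-0.02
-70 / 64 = -35 / 32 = -1.09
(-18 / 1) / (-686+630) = 9 / 28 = 0.32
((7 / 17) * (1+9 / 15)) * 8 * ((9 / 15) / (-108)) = -112 / 3825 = -0.03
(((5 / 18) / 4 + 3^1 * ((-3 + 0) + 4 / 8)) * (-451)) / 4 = 241285 / 288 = 837.80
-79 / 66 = -1.20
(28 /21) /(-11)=-4 /33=-0.12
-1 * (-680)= 680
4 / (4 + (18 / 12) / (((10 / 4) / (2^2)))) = 5 / 8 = 0.62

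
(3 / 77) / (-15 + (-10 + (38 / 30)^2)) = -675 / 405328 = -0.00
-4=-4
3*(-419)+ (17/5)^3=-152212/125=-1217.70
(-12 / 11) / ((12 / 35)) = -35 / 11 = -3.18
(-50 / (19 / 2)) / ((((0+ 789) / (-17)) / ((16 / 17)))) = 1600 / 14991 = 0.11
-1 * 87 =-87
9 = 9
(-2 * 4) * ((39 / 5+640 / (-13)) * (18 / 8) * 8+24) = 375312 / 65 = 5774.03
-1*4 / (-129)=4 / 129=0.03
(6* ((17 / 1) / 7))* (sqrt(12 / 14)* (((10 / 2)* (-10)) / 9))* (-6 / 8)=425* sqrt(42) / 49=56.21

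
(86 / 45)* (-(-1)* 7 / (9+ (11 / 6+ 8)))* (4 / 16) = 301 / 1695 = 0.18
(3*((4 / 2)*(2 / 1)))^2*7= 1008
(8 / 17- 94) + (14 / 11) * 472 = 94846 / 187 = 507.20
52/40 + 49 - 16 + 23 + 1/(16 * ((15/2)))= 57.31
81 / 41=1.98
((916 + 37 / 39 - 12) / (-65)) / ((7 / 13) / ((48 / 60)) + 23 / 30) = -141172 / 14599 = -9.67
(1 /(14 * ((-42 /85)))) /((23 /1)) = -85 /13524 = -0.01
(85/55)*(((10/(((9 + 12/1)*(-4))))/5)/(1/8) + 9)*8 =25160/231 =108.92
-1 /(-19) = 1 /19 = 0.05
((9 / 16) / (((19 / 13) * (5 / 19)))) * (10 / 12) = 39 / 32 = 1.22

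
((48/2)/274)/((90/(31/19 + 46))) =0.05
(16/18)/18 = 4/81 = 0.05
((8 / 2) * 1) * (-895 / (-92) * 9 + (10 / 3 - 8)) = 22877 / 69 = 331.55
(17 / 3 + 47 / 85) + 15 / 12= 7.47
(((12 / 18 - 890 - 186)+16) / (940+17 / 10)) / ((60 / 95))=-150955 / 84753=-1.78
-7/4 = -1.75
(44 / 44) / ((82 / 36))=0.44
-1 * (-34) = 34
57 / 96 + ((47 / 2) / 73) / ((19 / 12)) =35377 / 44384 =0.80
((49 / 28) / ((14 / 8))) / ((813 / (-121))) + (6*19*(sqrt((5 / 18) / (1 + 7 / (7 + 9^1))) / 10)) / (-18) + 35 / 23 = 25672 / 18699 - 19*sqrt(230) / 1035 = 1.09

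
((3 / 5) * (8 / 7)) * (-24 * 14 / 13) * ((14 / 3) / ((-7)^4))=-768 / 22295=-0.03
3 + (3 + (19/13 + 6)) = 175/13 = 13.46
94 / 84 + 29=1265 / 42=30.12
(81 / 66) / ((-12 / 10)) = -45 / 44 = -1.02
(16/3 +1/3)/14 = 17/42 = 0.40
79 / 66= 1.20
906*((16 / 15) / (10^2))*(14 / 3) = 16912 / 375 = 45.10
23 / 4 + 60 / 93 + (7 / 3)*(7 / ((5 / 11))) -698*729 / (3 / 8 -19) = 7583299879 / 277140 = 27362.70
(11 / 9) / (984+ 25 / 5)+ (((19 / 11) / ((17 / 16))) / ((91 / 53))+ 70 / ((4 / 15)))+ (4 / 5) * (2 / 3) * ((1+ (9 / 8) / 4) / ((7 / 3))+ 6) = 115523115727 / 432766620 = 266.94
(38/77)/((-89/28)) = -152/979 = -0.16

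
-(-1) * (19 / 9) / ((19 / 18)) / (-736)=-1 / 368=-0.00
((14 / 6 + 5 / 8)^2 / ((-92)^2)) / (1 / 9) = 5041 / 541696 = 0.01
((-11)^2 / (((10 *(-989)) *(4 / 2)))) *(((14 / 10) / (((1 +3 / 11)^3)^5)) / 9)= -0.00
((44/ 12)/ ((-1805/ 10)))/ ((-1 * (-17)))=-22/ 18411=-0.00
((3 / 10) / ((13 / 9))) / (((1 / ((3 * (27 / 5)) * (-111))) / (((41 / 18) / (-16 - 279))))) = 1105893 / 383500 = 2.88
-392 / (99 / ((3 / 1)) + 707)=-98 / 185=-0.53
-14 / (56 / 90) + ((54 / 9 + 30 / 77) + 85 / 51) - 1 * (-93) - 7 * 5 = 20123 / 462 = 43.56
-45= -45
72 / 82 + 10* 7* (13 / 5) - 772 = -24154 / 41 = -589.12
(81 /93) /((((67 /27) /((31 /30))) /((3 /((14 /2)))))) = 729 /4690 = 0.16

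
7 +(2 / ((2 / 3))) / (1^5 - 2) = 4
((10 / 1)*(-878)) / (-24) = 2195 / 6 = 365.83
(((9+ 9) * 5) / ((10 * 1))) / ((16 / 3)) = 27 / 16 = 1.69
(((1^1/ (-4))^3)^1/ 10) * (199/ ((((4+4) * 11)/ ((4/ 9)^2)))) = -199/ 285120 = -0.00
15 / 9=5 / 3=1.67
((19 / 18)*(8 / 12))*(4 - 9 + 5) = 0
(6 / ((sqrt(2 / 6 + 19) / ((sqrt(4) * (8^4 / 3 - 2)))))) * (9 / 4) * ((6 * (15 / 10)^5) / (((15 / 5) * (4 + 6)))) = 894483 * sqrt(174) / 928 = 12714.48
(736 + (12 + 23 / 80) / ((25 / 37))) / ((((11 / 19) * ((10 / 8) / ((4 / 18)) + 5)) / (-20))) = -57318098 / 23375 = -2452.11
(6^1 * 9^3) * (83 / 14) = 181521 / 7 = 25931.57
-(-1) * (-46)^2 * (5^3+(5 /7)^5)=4452064000 /16807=264893.44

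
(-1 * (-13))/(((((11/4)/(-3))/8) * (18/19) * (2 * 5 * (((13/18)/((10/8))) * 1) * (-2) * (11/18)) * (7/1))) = 2052/847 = 2.42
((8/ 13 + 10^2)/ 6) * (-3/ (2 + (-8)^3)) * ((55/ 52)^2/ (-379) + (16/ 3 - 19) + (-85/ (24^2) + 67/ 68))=-877232214839/ 693042068160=-1.27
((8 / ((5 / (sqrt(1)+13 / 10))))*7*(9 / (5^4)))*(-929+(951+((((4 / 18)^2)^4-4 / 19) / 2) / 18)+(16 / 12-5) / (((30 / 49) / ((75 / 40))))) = 204124669984109 / 51117981187500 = 3.99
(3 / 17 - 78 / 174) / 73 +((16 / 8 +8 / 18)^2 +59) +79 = 419692864 / 2915109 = 143.97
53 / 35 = 1.51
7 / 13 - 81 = -1046 / 13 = -80.46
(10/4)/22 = 5/44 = 0.11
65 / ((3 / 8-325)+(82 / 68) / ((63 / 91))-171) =-6120 / 46501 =-0.13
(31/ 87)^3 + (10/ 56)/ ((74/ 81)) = 328420667/ 1364418216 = 0.24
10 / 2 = 5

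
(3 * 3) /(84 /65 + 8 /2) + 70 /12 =7775 /1032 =7.53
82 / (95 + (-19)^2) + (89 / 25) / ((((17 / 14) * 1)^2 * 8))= 0.48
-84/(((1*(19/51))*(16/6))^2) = -491589/5776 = -85.11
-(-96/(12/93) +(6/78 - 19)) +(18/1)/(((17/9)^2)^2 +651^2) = 13789203860475/18074172233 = 762.92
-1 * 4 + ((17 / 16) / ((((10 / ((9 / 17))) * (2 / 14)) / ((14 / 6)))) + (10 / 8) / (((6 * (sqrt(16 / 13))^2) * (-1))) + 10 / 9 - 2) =-23843 / 5760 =-4.14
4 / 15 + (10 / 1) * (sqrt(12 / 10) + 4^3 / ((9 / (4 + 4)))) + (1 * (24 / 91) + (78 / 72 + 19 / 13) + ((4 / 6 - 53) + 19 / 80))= 2 * sqrt(30) + 34061773 / 65520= 530.82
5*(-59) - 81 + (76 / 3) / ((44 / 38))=-11686 / 33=-354.12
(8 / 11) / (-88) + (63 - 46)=16.99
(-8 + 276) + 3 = 271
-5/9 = -0.56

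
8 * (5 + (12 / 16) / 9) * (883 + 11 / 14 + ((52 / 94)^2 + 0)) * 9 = 5003480043 / 15463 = 323577.58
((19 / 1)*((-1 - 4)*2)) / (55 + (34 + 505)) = -95 / 297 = -0.32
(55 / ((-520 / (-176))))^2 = 58564 / 169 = 346.53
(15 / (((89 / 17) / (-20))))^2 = 26010000 / 7921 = 3283.68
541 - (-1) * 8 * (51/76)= 546.37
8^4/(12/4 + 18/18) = 1024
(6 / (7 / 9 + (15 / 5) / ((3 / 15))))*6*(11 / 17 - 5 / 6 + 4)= 10503 / 1207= 8.70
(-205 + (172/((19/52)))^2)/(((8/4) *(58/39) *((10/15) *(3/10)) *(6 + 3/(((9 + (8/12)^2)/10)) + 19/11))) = 2914324041915/85385164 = 34131.50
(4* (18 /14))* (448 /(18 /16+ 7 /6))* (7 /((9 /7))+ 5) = 577536 /55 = 10500.65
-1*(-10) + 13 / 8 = 93 / 8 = 11.62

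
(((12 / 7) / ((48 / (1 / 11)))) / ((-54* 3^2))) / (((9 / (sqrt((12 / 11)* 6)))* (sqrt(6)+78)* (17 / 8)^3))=-1664* sqrt(22) / 3073032463347+128* sqrt(33) / 9219097390041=-0.00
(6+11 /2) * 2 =23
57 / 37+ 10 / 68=2123 / 1258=1.69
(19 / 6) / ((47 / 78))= 247 / 47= 5.26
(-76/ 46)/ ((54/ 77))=-1463/ 621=-2.36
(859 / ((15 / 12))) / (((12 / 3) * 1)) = 859 / 5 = 171.80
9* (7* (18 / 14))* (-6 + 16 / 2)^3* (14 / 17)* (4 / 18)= 118.59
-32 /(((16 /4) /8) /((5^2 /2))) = -800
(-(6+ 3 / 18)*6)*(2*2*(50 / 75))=-296 / 3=-98.67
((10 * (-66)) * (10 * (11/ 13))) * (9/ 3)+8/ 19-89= -16842.43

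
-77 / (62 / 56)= -2156 / 31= -69.55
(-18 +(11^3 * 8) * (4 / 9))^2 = 22225986.42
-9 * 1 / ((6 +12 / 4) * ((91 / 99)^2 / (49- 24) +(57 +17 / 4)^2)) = -3920400 / 14707758121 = -0.00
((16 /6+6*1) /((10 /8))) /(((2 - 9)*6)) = -52 /315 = -0.17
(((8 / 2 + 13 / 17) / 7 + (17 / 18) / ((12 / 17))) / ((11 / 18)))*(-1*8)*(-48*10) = 1509440 / 119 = 12684.37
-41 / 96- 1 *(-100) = 9559 / 96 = 99.57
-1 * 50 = -50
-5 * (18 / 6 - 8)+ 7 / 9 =232 / 9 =25.78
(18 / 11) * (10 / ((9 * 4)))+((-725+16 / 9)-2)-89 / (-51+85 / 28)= -96116228 / 132957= -722.91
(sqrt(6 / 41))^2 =6 / 41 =0.15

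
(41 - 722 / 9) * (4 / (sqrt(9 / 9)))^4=-90368 / 9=-10040.89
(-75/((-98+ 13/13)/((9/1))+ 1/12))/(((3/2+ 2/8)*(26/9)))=9720/7007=1.39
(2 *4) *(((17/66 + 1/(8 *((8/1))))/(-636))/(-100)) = 577/16790400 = 0.00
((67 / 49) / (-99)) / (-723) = 67 / 3507273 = 0.00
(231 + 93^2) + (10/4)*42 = 8985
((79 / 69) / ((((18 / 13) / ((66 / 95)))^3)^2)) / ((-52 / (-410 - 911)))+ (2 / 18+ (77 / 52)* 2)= 6800292701681196541 / 1922744573897062500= 3.54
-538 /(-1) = 538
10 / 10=1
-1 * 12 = -12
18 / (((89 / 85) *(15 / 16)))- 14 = 386 / 89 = 4.34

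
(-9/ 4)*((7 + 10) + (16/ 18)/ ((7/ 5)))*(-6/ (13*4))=3333/ 728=4.58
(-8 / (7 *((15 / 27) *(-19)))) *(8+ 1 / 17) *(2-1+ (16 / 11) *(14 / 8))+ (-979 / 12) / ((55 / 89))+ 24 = -104.92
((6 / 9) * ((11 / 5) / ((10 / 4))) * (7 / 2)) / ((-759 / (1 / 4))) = -7 / 10350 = -0.00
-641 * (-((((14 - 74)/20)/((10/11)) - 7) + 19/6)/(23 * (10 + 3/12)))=-274348/14145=-19.40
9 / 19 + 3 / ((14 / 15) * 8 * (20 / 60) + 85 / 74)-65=-14660728 / 230147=-63.70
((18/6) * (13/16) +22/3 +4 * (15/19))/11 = 11791/10032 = 1.18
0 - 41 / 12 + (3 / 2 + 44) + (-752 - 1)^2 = 6804613 / 12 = 567051.08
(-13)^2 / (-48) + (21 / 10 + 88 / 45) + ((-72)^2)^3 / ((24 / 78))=65198984527949 / 144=452770725888.53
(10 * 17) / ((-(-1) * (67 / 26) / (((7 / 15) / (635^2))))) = 6188 / 81048225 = 0.00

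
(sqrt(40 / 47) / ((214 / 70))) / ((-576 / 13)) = -455 * sqrt(470) / 1448352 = -0.01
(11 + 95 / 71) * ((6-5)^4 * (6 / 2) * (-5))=-13140 / 71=-185.07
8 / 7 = 1.14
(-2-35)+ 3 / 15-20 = -284 / 5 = -56.80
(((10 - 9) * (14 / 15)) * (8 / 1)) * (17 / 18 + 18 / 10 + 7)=49112 / 675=72.76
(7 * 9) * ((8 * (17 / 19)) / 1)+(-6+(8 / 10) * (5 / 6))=25400 / 57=445.61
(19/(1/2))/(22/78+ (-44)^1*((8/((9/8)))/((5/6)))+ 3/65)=-1235/12192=-0.10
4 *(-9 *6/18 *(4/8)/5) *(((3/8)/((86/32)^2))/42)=-96/64715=-0.00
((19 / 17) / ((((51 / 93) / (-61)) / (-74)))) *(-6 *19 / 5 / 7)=-303097044 / 10115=-29965.11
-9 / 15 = -3 / 5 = -0.60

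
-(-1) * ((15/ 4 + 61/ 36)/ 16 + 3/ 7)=775/ 1008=0.77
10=10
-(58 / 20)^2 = -841 / 100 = -8.41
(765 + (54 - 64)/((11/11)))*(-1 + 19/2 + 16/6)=50585/6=8430.83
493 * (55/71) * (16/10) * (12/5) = 520608/355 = 1466.50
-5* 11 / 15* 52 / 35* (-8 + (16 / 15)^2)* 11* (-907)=-8811367136 / 23625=-372967.92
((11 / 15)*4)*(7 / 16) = 77 / 60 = 1.28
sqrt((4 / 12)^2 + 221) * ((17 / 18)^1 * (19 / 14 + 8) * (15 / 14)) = 11135 * sqrt(1990) / 3528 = 140.80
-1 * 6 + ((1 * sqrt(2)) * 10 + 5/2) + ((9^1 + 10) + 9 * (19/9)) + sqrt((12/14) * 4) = 2 * sqrt(42)/7 + 10 * sqrt(2) + 69/2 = 50.49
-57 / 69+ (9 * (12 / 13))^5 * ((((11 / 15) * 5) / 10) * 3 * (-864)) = -1605916850092163 / 42698695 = -37610443.37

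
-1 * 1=-1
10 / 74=5 / 37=0.14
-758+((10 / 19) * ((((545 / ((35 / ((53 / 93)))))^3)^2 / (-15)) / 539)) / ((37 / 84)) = -3420584825125376181864410 / 4120329822000065127531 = -830.17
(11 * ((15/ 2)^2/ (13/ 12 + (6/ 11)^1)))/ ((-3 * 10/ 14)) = -7623/ 43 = -177.28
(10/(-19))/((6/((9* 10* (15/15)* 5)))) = -750/19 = -39.47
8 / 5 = 1.60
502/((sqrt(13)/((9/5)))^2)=40662/325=125.11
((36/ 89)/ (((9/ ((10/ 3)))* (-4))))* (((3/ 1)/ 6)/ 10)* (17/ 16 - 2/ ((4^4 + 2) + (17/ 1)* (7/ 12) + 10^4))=-2094271/ 1052748960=-0.00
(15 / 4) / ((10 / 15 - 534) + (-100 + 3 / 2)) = -45 / 7582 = -0.01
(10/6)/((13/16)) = 80/39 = 2.05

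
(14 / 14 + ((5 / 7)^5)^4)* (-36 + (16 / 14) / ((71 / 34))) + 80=44.50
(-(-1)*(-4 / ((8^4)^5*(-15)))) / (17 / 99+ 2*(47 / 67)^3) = 9925179 / 36994260692681145450496000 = 0.00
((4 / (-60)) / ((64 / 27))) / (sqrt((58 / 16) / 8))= -9 * sqrt(29) / 1160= -0.04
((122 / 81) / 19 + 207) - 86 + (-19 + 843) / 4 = 503375 / 1539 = 327.08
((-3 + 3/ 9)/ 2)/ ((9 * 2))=-2/ 27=-0.07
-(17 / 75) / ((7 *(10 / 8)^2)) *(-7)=272 / 1875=0.15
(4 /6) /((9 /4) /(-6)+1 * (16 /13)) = 208 /267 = 0.78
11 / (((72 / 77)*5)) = 847 / 360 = 2.35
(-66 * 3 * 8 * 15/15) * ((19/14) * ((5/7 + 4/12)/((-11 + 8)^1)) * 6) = 4504.16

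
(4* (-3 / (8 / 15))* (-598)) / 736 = 585 / 32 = 18.28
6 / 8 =3 / 4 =0.75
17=17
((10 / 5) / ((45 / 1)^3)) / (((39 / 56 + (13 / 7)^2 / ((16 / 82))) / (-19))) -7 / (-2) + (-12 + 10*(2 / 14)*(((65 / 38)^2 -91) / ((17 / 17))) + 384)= 207037670727529 / 829212622875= 249.68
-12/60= -1/5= -0.20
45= 45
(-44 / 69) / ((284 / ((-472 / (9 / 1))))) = 5192 / 44091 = 0.12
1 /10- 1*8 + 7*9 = 551 /10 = 55.10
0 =0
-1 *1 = -1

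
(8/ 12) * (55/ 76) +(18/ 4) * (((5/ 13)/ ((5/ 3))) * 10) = 16105/ 1482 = 10.87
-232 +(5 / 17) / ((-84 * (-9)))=-2981659 / 12852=-232.00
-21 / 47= -0.45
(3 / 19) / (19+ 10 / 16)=24 / 2983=0.01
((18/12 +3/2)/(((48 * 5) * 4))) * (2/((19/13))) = 13/3040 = 0.00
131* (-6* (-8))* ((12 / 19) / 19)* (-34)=-7106.66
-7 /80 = -0.09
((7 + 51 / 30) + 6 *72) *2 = 4407 / 5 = 881.40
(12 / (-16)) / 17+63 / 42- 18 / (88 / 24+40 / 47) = -109521 / 43316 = -2.53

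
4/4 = 1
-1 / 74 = -0.01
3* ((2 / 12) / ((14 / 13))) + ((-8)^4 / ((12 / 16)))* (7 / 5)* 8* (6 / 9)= 51380809 / 1260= 40778.42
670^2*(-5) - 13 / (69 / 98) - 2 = -2244520.46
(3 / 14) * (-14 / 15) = -1 / 5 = -0.20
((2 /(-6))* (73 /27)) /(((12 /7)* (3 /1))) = -511 /2916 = -0.18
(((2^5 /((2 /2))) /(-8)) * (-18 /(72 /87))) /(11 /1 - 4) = 87 /7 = 12.43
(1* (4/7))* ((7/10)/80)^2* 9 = 63/160000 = 0.00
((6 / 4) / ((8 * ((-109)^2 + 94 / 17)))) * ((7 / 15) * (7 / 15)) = 833 / 242485200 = 0.00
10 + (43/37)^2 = 11.35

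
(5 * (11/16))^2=3025/256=11.82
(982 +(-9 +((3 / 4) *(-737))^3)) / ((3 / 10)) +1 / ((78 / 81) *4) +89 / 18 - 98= -2107649590933 / 3744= -562940595.87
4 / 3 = 1.33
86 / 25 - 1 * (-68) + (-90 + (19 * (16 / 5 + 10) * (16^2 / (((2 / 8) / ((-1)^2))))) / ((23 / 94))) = 603514448 / 575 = 1049590.34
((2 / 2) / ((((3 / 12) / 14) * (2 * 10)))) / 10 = 0.28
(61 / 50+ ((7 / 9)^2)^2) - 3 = -463879 / 328050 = -1.41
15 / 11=1.36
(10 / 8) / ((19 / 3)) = 15 / 76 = 0.20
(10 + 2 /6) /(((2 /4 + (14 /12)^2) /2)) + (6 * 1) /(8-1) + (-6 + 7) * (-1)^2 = 12.96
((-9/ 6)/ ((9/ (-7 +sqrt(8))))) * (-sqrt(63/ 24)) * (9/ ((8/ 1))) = -21 * sqrt(42)/ 64 +3 * sqrt(21)/ 16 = -1.27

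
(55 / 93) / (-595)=-11 / 11067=-0.00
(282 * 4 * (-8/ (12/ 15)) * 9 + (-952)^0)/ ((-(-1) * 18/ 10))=-507595/ 9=-56399.44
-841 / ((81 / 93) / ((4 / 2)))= -1931.19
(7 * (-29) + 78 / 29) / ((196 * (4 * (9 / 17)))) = -98753 / 204624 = -0.48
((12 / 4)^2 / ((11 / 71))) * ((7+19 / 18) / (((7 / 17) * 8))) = 175015 / 1232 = 142.06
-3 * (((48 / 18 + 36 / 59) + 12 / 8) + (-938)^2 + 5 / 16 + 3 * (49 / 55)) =-137045710459 / 51920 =-2639555.29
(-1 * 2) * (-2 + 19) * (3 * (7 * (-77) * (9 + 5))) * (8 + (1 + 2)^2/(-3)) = 3848460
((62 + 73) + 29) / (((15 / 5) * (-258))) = -82 / 387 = -0.21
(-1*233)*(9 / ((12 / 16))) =-2796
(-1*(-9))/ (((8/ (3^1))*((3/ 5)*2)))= 45/ 16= 2.81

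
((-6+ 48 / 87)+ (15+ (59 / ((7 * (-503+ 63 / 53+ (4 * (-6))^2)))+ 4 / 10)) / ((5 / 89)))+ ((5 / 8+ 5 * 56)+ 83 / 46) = 507725952933 / 917925400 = 553.12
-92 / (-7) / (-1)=-92 / 7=-13.14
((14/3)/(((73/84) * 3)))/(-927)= -0.00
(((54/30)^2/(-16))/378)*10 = -3/560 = -0.01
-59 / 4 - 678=-2771 / 4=-692.75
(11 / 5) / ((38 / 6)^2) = 99 / 1805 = 0.05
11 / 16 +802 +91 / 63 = 115795 / 144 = 804.13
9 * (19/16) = 171/16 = 10.69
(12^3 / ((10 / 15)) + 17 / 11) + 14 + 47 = 29200 / 11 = 2654.55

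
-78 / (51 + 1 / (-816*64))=-4073472 / 2663423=-1.53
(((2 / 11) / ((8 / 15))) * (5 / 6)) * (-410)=-5125 / 44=-116.48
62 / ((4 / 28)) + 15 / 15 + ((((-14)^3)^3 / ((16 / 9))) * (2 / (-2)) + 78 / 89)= 1034343693417 / 89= 11621839251.88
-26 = -26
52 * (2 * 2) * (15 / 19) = 3120 / 19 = 164.21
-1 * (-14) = 14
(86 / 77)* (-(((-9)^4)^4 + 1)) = -159359736241258412 / 77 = -2069606964172187.17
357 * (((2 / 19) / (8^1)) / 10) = 357 / 760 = 0.47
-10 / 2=-5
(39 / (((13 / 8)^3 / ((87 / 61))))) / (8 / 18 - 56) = -300672 / 1288625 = -0.23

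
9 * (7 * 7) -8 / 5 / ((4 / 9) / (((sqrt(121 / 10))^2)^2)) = -21519 / 250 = -86.08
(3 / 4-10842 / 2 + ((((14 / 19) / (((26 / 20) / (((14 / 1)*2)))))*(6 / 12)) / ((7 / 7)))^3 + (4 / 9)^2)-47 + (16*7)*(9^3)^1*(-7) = -576503.39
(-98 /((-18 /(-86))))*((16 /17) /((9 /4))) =-269696 /1377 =-195.86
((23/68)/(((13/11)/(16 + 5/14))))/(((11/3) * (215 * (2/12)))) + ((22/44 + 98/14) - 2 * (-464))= 1244655313/1330420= 935.54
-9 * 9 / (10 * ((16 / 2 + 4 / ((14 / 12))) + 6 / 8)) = -1134 / 1705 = -0.67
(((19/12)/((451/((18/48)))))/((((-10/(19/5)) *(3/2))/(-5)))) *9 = 1083/72160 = 0.02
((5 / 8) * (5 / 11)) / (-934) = -25 / 82192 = -0.00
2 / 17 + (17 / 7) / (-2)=-261 / 238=-1.10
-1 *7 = -7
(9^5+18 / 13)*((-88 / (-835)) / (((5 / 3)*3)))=13510728 / 10855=1244.65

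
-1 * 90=-90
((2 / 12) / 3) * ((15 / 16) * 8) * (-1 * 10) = -25 / 6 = -4.17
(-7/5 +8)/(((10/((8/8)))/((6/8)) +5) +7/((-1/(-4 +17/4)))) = 396/995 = 0.40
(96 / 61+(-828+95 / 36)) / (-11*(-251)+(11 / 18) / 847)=-139295849 / 466863134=-0.30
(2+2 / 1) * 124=496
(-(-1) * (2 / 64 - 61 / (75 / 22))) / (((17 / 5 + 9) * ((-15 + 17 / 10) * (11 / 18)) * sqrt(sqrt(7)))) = 128607 * 7^(3 / 4) / 5079536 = 0.11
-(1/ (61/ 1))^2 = -1/ 3721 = -0.00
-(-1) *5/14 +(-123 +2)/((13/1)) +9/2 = -405/91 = -4.45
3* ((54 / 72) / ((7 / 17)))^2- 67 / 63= 62723 / 7056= 8.89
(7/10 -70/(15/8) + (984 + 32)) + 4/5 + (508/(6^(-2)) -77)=115147/6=19191.17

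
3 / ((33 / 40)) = 40 / 11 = 3.64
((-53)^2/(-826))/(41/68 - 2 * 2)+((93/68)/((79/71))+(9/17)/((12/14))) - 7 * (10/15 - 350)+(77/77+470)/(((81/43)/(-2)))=1948.11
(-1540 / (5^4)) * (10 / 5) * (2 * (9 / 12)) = -924 / 125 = -7.39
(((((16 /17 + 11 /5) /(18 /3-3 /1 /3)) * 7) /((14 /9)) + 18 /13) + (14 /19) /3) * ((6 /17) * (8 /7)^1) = 22459384 /12492025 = 1.80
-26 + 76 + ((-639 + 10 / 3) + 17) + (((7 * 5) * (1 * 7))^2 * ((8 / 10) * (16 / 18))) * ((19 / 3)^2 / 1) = 138635698 / 81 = 1711551.83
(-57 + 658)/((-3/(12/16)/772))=-115993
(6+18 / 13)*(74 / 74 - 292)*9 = -251424 / 13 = -19340.31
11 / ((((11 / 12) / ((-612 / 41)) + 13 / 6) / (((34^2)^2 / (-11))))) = -9814051584 / 15461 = -634761.76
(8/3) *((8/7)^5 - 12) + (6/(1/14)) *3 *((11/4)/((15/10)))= 21943174/50421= 435.20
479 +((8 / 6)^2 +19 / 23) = 481.60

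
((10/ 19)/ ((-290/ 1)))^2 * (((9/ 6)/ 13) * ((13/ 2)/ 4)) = 3/ 4857616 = 0.00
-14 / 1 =-14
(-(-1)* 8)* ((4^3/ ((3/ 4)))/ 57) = 2048/ 171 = 11.98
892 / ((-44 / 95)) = -21185 / 11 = -1925.91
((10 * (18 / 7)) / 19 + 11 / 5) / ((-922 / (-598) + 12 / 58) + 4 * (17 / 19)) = 20489573 / 30720375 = 0.67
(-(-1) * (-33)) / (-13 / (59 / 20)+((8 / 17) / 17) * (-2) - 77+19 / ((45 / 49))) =25320735 / 46631014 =0.54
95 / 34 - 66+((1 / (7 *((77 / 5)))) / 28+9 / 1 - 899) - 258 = -310751741 / 256564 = -1211.21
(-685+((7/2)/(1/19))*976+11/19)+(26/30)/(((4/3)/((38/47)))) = 573485533/8930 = 64220.10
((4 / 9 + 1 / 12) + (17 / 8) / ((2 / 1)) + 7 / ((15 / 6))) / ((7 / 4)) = 3161 / 1260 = 2.51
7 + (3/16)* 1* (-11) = 79/16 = 4.94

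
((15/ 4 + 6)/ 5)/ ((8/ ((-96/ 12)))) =-39/ 20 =-1.95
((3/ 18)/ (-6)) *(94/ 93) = -0.03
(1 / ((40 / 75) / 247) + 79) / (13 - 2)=4337 / 88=49.28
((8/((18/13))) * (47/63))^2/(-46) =-2986568/7394247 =-0.40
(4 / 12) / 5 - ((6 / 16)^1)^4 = 2881 / 61440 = 0.05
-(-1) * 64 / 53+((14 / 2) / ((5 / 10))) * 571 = 423746 / 53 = 7995.21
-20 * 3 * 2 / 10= -12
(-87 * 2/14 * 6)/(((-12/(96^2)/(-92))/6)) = -31613513.14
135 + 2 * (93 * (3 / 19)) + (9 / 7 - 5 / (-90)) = 396709 / 2394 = 165.71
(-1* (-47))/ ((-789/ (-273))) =4277/ 263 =16.26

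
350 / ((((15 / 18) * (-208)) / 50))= -2625 / 26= -100.96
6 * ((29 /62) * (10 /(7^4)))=0.01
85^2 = 7225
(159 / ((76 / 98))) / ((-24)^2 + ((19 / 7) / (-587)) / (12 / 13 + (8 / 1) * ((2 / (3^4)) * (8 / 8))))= 6295933070 / 17687639049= 0.36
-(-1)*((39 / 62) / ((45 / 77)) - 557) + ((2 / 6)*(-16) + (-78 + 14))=-581489 / 930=-625.26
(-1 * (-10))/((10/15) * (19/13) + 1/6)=780/89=8.76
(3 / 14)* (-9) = -27 / 14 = -1.93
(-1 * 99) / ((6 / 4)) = -66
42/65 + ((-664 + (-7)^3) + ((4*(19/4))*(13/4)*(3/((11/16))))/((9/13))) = -617.14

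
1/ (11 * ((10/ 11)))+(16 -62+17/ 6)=-646/ 15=-43.07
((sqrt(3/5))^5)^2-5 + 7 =6493/3125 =2.08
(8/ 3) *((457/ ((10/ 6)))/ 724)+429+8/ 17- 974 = -8362047/ 15385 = -543.52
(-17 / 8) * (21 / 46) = -357 / 368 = -0.97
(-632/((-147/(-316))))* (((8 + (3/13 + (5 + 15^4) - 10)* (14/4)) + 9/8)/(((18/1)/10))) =-2300022316660/17199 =-133730002.71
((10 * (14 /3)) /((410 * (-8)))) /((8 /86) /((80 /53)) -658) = 1505 /69596721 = 0.00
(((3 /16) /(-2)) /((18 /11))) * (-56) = 77 /24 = 3.21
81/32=2.53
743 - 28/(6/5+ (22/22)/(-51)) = 719.28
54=54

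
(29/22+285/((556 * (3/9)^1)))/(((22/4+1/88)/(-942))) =-32907828/67415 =-488.14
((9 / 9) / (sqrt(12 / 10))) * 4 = 2 * sqrt(30) / 3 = 3.65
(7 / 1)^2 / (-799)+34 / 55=24471 / 43945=0.56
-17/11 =-1.55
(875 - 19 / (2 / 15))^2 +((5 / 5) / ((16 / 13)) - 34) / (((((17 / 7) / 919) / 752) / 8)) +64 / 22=-56111683861 / 748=-75015620.14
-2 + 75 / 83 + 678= 56183 / 83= 676.90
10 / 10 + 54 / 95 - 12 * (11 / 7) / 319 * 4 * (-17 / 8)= 39937 / 19285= 2.07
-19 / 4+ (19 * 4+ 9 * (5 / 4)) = 165 / 2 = 82.50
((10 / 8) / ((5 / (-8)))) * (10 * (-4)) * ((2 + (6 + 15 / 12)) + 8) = 1380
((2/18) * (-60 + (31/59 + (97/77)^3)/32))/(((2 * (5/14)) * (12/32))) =-5164805801/207787734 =-24.86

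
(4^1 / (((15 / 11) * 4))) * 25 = 55 / 3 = 18.33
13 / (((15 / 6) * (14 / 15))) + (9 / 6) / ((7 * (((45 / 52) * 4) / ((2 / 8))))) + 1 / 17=80621 / 14280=5.65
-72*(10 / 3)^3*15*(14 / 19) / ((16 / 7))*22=-5390000 / 19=-283684.21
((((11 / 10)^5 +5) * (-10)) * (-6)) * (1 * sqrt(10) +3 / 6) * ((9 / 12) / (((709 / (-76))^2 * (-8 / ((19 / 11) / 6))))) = -13602446427 * sqrt(10) / 110589820000 - 13602446427 / 221179640000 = -0.45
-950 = -950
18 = 18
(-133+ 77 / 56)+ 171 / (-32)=-4383 / 32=-136.97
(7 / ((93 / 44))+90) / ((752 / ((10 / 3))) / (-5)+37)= -216950 / 18879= -11.49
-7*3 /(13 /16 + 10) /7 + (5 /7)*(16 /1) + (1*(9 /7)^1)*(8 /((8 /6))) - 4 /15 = 337846 /18165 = 18.60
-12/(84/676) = -676/7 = -96.57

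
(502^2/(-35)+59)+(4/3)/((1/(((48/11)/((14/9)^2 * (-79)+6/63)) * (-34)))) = -148901312583/20854295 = -7140.08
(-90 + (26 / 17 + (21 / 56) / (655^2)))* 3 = -15486086247 / 58347400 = -265.41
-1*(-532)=532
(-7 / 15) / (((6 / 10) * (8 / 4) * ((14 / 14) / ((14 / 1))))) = -49 / 9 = -5.44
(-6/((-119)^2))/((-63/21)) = 2/14161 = 0.00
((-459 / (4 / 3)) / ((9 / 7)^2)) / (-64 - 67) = 833 / 524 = 1.59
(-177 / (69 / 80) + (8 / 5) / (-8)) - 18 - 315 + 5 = -533.42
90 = 90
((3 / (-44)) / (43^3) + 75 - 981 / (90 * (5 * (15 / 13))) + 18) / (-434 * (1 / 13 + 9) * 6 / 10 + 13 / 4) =-1553824209041 / 40254527274225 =-0.04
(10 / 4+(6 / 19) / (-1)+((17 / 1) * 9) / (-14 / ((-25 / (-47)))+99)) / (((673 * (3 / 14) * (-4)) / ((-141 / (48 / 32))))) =97436969 / 139403874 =0.70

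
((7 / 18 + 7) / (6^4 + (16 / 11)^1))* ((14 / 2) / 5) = 10241 / 1284480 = 0.01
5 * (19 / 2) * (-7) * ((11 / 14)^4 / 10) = -278179 / 21952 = -12.67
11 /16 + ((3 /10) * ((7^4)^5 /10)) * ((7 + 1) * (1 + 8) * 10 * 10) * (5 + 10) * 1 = 4136431084868206131851 /16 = 258526942804262883240.69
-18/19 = -0.95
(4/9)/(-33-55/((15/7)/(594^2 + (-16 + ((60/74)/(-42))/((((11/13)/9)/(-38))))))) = -0.00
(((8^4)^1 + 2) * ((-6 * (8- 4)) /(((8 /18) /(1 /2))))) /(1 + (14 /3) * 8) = -331938 /115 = -2886.42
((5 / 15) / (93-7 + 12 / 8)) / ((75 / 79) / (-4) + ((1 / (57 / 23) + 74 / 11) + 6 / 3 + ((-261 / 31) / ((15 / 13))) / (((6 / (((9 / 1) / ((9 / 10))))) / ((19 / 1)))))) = -4094728 / 238804158425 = -0.00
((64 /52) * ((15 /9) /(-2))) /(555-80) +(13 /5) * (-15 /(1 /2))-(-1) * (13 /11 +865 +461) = 50910317 /40755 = 1249.18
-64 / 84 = -16 / 21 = -0.76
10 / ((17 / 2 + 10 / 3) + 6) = 60 / 107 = 0.56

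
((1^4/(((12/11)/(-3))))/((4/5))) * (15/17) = -825/272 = -3.03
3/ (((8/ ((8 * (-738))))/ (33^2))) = -2411046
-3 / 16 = -0.19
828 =828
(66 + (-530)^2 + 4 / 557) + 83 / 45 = 7042459201 / 25065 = 280967.85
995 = 995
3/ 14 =0.21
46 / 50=23 / 25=0.92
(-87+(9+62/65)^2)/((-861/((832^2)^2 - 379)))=-1164484251137338/173225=-6722379859.36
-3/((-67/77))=231/67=3.45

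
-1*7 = -7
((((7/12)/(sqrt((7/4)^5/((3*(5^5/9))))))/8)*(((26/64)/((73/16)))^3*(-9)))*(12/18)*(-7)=54925*sqrt(105)/32677428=0.02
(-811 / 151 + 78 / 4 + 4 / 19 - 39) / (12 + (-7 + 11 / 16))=-1132008 / 261079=-4.34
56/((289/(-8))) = -448/289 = -1.55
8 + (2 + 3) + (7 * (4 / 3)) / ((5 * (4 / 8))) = 251 / 15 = 16.73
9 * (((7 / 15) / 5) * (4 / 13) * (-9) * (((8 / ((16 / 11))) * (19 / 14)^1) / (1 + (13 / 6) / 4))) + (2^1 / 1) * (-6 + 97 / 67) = -16409194 / 805675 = -20.37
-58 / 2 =-29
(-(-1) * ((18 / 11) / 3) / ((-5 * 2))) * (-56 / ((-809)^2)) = 168 / 35996455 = 0.00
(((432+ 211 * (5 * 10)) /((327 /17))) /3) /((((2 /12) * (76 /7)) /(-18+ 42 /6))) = -378301 /327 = -1156.88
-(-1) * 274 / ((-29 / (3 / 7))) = -822 / 203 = -4.05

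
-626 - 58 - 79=-763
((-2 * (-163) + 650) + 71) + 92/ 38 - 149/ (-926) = 18466345/ 17594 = 1049.58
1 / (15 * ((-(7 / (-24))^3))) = 4608 / 1715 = 2.69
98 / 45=2.18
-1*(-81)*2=162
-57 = -57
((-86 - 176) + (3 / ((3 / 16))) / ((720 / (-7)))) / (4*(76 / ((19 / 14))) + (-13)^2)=-11797 / 17685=-0.67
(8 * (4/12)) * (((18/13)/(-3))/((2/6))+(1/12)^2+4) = 4909/702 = 6.99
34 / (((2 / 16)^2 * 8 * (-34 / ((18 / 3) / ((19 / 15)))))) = -720 / 19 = -37.89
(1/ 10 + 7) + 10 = 171/ 10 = 17.10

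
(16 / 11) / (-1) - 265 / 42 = -3587 / 462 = -7.76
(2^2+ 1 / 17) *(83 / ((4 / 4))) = 5727 / 17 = 336.88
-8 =-8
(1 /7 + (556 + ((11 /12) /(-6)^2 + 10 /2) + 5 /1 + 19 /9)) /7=1718477 /21168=81.18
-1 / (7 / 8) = -8 / 7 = -1.14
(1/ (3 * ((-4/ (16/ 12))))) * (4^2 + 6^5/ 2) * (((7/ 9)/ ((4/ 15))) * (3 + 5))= -273280/ 27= -10121.48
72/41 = 1.76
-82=-82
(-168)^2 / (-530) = -14112 / 265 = -53.25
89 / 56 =1.59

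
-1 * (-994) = 994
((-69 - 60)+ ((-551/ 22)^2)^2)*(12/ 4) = 276430044531/ 234256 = 1180034.00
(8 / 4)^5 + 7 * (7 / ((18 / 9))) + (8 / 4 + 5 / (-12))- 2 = 673 / 12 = 56.08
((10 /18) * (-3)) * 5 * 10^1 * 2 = -500 /3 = -166.67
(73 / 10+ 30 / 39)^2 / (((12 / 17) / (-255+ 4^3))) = -3573002047 / 202800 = -17618.35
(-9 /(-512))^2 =0.00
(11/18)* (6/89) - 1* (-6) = 1613/267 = 6.04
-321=-321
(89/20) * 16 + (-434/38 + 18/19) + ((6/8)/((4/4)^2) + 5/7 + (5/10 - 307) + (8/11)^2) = -78463183/321860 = -243.78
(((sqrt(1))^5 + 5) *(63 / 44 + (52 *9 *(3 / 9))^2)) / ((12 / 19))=20346093 / 88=231205.60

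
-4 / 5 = -0.80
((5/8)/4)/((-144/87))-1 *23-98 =-186001/1536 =-121.09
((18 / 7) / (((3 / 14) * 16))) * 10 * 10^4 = 75000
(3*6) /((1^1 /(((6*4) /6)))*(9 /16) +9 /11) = 1408 /75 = 18.77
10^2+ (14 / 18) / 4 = 3607 / 36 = 100.19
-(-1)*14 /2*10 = 70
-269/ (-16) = 269/ 16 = 16.81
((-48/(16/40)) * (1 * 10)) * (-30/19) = 36000/19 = 1894.74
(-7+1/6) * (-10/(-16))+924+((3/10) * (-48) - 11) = 214639/240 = 894.33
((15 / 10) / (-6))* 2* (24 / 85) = -12 / 85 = -0.14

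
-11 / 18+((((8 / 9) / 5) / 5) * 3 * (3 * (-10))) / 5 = -563 / 450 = -1.25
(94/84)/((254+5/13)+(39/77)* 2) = 6721/1533918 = 0.00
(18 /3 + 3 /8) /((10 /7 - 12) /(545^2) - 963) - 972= -15569567815749 /16017964792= -972.01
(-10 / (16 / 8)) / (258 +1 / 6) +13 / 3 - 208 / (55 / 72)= -68490887 / 255585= -267.98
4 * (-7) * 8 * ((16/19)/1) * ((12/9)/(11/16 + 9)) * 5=-229376/1767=-129.81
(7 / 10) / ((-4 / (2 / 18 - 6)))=371 / 360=1.03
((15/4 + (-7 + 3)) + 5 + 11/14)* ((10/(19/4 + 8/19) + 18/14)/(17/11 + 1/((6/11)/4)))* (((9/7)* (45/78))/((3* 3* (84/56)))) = 75505925/684599188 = 0.11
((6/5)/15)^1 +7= 177/25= 7.08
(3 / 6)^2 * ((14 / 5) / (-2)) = -7 / 20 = -0.35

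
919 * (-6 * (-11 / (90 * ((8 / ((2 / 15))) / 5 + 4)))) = 10109 / 240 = 42.12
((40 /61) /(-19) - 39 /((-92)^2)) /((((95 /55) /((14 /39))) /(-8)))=29549597 /454315251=0.07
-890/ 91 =-9.78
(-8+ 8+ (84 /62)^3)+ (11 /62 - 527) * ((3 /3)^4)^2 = -31240967 /59582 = -524.34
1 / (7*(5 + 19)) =1 / 168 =0.01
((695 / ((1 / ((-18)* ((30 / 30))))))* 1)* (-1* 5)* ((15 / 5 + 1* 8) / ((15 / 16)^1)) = 733920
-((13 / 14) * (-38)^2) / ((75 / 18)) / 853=-0.38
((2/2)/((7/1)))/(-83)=-0.00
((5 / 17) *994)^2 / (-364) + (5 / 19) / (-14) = -234677335 / 999362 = -234.83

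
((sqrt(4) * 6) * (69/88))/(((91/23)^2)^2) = 57927087/1508649142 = 0.04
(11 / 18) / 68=11 / 1224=0.01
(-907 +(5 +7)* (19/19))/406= -895/406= -2.20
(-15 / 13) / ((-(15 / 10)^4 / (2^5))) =2560 / 351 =7.29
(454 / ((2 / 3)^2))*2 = 2043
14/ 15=0.93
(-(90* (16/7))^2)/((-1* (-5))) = -414720/49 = -8463.67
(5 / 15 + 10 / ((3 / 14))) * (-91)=-4277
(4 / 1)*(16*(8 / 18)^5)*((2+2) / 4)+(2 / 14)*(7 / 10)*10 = 124585 / 59049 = 2.11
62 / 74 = 31 / 37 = 0.84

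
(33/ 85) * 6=198/ 85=2.33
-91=-91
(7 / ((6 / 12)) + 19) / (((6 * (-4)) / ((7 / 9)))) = -77 / 72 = -1.07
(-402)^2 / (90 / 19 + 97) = 3070476 / 1933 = 1588.45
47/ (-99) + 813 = 80440/ 99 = 812.53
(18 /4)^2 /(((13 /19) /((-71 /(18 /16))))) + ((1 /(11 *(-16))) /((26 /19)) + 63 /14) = -1863.35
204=204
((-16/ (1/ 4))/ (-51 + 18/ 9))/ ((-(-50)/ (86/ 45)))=2752/ 55125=0.05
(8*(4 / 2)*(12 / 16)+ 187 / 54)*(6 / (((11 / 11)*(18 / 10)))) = 4175 / 81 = 51.54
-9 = -9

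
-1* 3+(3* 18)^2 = 2913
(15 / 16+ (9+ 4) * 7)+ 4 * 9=2047 / 16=127.94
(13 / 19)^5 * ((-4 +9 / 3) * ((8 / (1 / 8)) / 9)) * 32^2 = -1091.91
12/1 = 12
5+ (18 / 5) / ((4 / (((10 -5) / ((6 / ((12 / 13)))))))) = 74 / 13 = 5.69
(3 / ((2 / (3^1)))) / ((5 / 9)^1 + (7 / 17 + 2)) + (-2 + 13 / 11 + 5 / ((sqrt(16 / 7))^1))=6975 / 9988 + 5 * sqrt(7) / 4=4.01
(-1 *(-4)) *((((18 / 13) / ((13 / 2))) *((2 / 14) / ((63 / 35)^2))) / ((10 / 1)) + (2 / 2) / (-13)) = -3236 / 10647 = -0.30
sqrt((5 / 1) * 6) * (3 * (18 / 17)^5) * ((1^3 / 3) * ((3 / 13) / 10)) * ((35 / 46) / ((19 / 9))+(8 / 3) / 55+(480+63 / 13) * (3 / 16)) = 80871503501637 * sqrt(30) / 28836692230775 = 15.36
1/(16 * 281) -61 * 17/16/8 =-291389/35968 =-8.10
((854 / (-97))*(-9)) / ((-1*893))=-7686 / 86621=-0.09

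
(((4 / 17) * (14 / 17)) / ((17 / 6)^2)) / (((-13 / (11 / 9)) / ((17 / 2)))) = -1232 / 63869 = -0.02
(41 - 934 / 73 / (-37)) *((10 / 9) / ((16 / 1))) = 186125 / 64824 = 2.87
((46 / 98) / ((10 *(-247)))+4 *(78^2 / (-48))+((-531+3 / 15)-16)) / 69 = -127541437 / 8351070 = -15.27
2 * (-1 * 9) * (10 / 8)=-45 / 2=-22.50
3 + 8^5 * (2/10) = 32783/5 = 6556.60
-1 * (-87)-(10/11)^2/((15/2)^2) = 94727/1089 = 86.99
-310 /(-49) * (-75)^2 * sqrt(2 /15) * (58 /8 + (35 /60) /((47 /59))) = 43613125 * sqrt(30) /2303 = 103725.11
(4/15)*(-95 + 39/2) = -302/15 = -20.13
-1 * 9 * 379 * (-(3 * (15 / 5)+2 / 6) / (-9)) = -3537.33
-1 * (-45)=45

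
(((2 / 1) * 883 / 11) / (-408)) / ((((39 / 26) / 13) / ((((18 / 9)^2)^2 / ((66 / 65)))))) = -2984540 / 55539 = -53.74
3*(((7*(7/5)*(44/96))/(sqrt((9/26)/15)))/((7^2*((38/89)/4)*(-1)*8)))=-2.12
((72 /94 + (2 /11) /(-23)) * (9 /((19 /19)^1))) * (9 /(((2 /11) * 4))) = 365067 /4324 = 84.43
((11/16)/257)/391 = 11/1607792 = 0.00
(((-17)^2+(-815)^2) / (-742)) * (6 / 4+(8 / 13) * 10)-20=-1251171 / 182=-6874.57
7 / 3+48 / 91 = 781 / 273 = 2.86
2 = 2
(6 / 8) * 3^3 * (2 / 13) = 81 / 26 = 3.12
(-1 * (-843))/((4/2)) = 843/2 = 421.50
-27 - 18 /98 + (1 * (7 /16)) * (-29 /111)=-2375579 /87024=-27.30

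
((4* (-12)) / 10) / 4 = -6 / 5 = -1.20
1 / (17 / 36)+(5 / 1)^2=27.12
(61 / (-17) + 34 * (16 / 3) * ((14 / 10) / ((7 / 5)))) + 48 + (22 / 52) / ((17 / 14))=149900 / 663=226.09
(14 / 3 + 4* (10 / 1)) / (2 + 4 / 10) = 335 / 18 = 18.61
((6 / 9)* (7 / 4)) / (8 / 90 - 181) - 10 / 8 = -5845 / 4652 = -1.26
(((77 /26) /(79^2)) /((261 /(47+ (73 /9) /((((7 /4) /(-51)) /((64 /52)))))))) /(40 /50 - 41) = 0.00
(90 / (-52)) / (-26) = 45 / 676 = 0.07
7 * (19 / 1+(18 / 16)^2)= 9079 / 64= 141.86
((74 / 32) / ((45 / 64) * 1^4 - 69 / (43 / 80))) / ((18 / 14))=-0.01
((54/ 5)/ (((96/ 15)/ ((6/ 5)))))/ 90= 9/ 400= 0.02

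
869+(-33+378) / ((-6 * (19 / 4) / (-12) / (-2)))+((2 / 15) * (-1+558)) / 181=29861731 / 51585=578.88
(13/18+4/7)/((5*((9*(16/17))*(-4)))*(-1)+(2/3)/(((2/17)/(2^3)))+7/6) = 2771/462483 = 0.01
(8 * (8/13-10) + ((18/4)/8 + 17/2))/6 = -4577/416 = -11.00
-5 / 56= -0.09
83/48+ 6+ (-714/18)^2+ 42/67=15261211/9648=1581.80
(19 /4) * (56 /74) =133 /37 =3.59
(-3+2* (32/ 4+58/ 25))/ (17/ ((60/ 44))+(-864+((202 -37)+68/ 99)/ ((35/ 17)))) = -0.02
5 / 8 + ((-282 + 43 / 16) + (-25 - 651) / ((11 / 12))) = -178841 / 176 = -1016.14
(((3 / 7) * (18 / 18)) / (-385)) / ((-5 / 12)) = 36 / 13475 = 0.00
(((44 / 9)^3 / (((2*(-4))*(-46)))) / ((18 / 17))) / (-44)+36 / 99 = 1184597 / 3319866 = 0.36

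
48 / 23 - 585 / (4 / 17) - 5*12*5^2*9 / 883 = -2499.45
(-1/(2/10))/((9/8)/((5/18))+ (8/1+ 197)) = -100/4181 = -0.02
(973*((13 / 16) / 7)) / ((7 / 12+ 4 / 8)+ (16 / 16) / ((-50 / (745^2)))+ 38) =-5421 / 530948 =-0.01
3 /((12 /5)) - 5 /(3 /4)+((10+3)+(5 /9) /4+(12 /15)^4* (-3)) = 6.49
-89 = -89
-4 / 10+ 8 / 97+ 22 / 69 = 0.00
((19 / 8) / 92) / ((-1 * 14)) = -19 / 10304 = -0.00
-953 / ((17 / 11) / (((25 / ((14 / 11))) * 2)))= -2882825 / 119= -24225.42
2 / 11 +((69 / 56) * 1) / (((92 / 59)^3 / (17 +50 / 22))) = 3054839 / 473984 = 6.45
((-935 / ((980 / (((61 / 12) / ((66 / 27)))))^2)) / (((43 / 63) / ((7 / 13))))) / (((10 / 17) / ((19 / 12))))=-551664297 / 61706444800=-0.01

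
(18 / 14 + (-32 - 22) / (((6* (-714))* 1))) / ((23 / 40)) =6180 / 2737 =2.26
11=11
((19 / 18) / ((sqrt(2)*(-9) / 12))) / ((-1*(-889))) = -19*sqrt(2) / 24003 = -0.00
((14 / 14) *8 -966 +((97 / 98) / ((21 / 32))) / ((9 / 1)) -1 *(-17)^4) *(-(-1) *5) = -3911792335 / 9261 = -422394.16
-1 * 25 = -25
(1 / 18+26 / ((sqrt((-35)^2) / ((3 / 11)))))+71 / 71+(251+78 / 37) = 65222053 / 256410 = 254.37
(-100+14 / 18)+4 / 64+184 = 12217 / 144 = 84.84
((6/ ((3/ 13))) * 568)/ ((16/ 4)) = 3692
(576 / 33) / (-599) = -192 / 6589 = -0.03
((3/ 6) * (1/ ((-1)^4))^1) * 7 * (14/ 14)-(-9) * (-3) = -47/ 2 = -23.50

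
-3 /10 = -0.30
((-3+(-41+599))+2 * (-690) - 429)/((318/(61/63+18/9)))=-39083/3339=-11.71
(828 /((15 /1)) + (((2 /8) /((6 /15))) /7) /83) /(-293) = -1282873 /6809320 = -0.19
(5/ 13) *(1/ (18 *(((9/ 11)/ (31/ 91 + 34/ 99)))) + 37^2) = 908211725/ 1724814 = 526.56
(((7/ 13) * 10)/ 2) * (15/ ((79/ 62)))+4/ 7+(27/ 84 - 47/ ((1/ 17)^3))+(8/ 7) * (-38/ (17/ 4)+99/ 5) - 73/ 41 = -3305190915359/ 14316380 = -230867.78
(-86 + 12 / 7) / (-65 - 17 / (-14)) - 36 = -34.68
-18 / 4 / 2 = -9 / 4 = -2.25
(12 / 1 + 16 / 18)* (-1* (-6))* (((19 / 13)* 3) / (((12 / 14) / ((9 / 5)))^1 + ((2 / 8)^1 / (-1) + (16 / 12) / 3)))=1110816 / 2197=505.61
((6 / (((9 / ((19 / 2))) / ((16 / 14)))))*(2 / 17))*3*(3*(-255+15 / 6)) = -230280 / 119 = -1935.13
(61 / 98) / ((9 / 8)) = 244 / 441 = 0.55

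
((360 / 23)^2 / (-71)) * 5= -648000 / 37559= -17.25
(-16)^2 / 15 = 256 / 15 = 17.07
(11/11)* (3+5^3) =128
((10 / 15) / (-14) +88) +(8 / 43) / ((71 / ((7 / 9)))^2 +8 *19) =33020797981 / 375439407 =87.95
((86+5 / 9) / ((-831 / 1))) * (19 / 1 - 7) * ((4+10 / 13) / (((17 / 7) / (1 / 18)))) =-676172 / 4958577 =-0.14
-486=-486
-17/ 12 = -1.42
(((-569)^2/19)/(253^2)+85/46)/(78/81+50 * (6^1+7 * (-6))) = -138835809/118148580308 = -0.00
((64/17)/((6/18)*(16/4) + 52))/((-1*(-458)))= 0.00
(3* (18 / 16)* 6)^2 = 6561 / 16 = 410.06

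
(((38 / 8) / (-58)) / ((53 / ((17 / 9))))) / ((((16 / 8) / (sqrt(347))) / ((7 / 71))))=-2261 * sqrt(347) / 15714288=-0.00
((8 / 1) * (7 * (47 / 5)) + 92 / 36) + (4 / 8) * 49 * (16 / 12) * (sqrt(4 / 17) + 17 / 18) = 196 * sqrt(17) / 51 + 75574 / 135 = 575.65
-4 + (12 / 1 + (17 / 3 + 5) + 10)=86 / 3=28.67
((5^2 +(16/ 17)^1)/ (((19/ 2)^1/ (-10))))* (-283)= 2496060/ 323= 7727.74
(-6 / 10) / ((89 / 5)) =-3 / 89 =-0.03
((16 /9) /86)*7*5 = 0.72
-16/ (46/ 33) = -264/ 23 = -11.48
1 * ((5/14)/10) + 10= 281/28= 10.04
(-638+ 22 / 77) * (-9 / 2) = 20088 / 7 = 2869.71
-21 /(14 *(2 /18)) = -27 /2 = -13.50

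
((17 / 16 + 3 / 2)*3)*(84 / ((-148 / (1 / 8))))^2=0.04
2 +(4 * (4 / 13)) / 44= 290 / 143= 2.03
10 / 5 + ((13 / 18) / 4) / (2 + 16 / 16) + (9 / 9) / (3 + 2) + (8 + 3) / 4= 5.01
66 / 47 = 1.40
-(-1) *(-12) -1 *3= -15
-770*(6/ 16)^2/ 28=-495/ 128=-3.87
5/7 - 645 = -4510/7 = -644.29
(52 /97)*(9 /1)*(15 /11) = 7020 /1067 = 6.58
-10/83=-0.12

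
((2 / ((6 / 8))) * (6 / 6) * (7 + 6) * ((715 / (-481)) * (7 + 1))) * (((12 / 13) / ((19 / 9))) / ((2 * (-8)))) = 7920 / 703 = 11.27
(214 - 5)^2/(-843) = -43681/843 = -51.82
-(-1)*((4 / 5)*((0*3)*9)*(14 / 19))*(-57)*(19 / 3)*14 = 0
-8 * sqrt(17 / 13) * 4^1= -32 * sqrt(221) / 13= -36.59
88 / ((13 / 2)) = 176 / 13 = 13.54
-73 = -73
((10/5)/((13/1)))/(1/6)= 12/13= 0.92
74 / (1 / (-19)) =-1406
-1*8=-8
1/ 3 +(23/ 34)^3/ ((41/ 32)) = 347437/ 604299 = 0.57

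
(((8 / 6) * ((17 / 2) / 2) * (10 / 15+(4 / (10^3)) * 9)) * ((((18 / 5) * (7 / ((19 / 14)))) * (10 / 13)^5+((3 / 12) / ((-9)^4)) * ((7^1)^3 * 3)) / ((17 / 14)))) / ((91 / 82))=14.89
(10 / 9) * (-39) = -130 / 3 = -43.33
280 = 280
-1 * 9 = -9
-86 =-86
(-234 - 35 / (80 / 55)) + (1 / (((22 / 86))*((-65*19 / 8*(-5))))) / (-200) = -7011558813 / 27170000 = -258.06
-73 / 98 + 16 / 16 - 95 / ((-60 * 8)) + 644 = 3031507 / 4704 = 644.45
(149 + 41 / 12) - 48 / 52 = 151.49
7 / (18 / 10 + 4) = 1.21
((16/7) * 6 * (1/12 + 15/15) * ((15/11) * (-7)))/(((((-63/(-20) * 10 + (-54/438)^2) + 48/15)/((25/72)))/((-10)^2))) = -8659625000/61049109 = -141.85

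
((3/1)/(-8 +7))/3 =-1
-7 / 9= -0.78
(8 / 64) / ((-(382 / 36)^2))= -81 / 72962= -0.00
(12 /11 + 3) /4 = 45 /44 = 1.02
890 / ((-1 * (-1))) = 890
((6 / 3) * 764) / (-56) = -191 / 7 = -27.29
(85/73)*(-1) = -85/73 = -1.16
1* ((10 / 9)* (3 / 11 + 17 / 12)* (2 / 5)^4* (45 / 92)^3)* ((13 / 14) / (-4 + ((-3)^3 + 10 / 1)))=-26091 / 104928208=-0.00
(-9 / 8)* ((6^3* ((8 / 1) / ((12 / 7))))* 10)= -11340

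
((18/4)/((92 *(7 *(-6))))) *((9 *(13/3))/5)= -117/12880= -0.01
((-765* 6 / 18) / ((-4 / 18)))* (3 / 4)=6885 / 8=860.62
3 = 3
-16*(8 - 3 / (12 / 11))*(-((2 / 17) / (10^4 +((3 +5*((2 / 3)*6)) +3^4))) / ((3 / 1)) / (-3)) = -7 / 64413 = -0.00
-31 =-31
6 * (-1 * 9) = -54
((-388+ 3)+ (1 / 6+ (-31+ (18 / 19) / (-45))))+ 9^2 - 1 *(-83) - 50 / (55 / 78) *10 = -6025127 / 6270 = -960.95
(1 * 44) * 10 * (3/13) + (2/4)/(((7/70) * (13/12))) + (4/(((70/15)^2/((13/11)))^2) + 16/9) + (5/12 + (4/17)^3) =18098044034618/166997571741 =108.37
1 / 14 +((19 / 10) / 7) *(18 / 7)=377 / 490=0.77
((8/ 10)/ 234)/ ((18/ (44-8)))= 4/ 585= 0.01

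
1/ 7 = 0.14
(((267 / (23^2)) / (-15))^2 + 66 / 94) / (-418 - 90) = -0.00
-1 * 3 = -3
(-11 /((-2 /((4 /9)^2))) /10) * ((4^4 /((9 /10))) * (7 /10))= 78848 /3645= 21.63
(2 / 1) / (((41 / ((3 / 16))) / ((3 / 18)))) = 1 / 656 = 0.00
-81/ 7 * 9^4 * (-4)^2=-8503056/ 7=-1214722.29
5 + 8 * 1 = 13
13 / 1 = 13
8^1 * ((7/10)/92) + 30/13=3541/1495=2.37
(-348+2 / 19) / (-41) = 6610 / 779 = 8.49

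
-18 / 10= -9 / 5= -1.80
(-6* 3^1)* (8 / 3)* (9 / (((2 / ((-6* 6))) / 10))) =77760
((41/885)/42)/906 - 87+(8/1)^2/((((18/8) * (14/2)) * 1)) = -2792971459/33676020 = -82.94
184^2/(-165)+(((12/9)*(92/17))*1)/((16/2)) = -573022/2805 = -204.29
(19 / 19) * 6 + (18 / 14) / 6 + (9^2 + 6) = 93.21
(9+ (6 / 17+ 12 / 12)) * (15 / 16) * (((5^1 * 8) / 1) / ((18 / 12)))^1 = 4400 / 17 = 258.82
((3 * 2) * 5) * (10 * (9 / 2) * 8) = 10800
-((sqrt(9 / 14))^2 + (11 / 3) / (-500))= -6673 / 10500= -0.64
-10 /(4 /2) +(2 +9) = 6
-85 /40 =-17 /8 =-2.12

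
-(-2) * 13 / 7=26 / 7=3.71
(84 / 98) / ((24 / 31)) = 31 / 28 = 1.11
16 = 16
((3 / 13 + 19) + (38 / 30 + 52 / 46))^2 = 9409194001 / 20115225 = 467.76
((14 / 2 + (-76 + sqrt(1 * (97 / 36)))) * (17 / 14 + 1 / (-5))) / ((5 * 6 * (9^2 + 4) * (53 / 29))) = -47357 / 3153500 + 2059 * sqrt(97) / 56763000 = -0.01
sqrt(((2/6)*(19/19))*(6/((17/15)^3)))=15*sqrt(510)/289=1.17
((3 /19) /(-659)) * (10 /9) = -0.00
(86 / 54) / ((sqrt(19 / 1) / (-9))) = -43 * sqrt(19) / 57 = -3.29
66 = 66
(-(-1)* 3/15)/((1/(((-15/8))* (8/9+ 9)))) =-89/24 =-3.71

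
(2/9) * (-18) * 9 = -36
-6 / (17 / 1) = -0.35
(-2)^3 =-8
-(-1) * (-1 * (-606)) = 606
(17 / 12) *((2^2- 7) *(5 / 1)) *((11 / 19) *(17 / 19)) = -15895 / 1444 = -11.01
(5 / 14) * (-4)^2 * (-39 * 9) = -14040 / 7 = -2005.71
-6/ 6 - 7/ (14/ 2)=-2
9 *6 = 54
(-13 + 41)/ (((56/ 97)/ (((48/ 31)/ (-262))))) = -1164/ 4061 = -0.29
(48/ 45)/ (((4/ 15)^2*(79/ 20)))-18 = -1122/ 79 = -14.20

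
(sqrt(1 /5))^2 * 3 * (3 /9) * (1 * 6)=6 /5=1.20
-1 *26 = -26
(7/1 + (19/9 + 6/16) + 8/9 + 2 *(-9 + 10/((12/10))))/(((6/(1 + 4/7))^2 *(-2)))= -3751/12096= -0.31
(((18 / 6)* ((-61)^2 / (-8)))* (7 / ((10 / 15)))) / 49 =-33489 / 112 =-299.01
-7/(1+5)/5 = -7/30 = -0.23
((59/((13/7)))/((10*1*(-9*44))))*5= -413/10296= -0.04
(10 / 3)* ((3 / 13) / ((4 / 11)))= 55 / 26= 2.12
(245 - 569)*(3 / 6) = -162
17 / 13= 1.31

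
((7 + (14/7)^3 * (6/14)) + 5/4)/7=327/196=1.67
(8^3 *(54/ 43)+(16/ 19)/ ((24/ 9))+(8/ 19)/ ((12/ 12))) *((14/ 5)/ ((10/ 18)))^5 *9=150317646357686976/ 7978515625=18840302.31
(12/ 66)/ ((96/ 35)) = 35/ 528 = 0.07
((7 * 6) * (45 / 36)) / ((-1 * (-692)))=105 / 1384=0.08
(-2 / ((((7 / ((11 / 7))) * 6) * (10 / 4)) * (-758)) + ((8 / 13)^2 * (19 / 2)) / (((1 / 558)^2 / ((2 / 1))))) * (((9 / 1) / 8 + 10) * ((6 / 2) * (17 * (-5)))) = -159575954155581947 / 25107992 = -6355584076.80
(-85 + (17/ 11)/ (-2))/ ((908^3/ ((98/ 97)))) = -92463/ 798770403904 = -0.00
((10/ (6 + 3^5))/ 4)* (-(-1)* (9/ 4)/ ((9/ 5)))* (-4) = -25/ 498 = -0.05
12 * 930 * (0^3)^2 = 0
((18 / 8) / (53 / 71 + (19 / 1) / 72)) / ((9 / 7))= 8946 / 5165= 1.73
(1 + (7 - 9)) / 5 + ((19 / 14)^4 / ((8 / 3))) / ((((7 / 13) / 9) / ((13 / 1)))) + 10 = 286.22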